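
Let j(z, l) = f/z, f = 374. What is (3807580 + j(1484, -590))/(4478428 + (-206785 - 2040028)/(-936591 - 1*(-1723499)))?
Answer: 1111595898915338/1307444280883881 ≈ 0.85021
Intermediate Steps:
j(z, l) = 374/z
(3807580 + j(1484, -590))/(4478428 + (-206785 - 2040028)/(-936591 - 1*(-1723499))) = (3807580 + 374/1484)/(4478428 + (-206785 - 2040028)/(-936591 - 1*(-1723499))) = (3807580 + 374*(1/1484))/(4478428 - 2246813/(-936591 + 1723499)) = (3807580 + 187/742)/(4478428 - 2246813/786908) = 2825224547/(742*(4478428 - 2246813*1/786908)) = 2825224547/(742*(4478428 - 2246813/786908)) = 2825224547/(742*(3524108573811/786908)) = (2825224547/742)*(786908/3524108573811) = 1111595898915338/1307444280883881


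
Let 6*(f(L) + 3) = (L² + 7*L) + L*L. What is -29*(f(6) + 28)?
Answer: -1276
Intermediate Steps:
f(L) = -3 + L²/3 + 7*L/6 (f(L) = -3 + ((L² + 7*L) + L*L)/6 = -3 + ((L² + 7*L) + L²)/6 = -3 + (2*L² + 7*L)/6 = -3 + (L²/3 + 7*L/6) = -3 + L²/3 + 7*L/6)
-29*(f(6) + 28) = -29*((-3 + (⅓)*6² + (7/6)*6) + 28) = -29*((-3 + (⅓)*36 + 7) + 28) = -29*((-3 + 12 + 7) + 28) = -29*(16 + 28) = -29*44 = -1276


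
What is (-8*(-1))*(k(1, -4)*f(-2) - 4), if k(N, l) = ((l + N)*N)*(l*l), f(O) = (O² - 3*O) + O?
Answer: -3104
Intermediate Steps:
f(O) = O² - 2*O
k(N, l) = N*l²*(N + l) (k(N, l) = ((N + l)*N)*l² = (N*(N + l))*l² = N*l²*(N + l))
(-8*(-1))*(k(1, -4)*f(-2) - 4) = (-8*(-1))*((1*(-4)²*(1 - 4))*(-2*(-2 - 2)) - 4) = 8*((1*16*(-3))*(-2*(-4)) - 4) = 8*(-48*8 - 4) = 8*(-384 - 4) = 8*(-388) = -3104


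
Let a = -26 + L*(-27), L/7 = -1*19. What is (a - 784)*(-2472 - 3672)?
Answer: -17086464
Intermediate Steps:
L = -133 (L = 7*(-1*19) = 7*(-19) = -133)
a = 3565 (a = -26 - 133*(-27) = -26 + 3591 = 3565)
(a - 784)*(-2472 - 3672) = (3565 - 784)*(-2472 - 3672) = 2781*(-6144) = -17086464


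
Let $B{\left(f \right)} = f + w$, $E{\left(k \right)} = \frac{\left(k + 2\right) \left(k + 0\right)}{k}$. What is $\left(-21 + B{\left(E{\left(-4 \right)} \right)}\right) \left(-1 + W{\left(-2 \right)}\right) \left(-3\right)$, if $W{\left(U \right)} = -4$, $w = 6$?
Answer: $-255$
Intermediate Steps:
$E{\left(k \right)} = 2 + k$ ($E{\left(k \right)} = \frac{\left(2 + k\right) k}{k} = \frac{k \left(2 + k\right)}{k} = 2 + k$)
$B{\left(f \right)} = 6 + f$ ($B{\left(f \right)} = f + 6 = 6 + f$)
$\left(-21 + B{\left(E{\left(-4 \right)} \right)}\right) \left(-1 + W{\left(-2 \right)}\right) \left(-3\right) = \left(-21 + \left(6 + \left(2 - 4\right)\right)\right) \left(-1 - 4\right) \left(-3\right) = \left(-21 + \left(6 - 2\right)\right) \left(\left(-5\right) \left(-3\right)\right) = \left(-21 + 4\right) 15 = \left(-17\right) 15 = -255$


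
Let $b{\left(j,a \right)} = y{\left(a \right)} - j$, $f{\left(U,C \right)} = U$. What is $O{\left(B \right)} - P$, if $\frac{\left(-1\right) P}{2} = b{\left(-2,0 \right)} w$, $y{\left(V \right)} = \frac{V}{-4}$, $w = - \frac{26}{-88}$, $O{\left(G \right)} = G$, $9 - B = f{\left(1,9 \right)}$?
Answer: $\frac{101}{11} \approx 9.1818$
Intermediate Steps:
$B = 8$ ($B = 9 - 1 = 8$)
$w = \frac{13}{44}$ ($w = \left(-26\right) \left(- \frac{1}{88}\right) = \frac{13}{44} \approx 0.29545$)
$y{\left(V \right)} = - \frac{V}{4}$ ($y{\left(V \right)} = V \left(- \frac{1}{4}\right) = - \frac{V}{4}$)
$b{\left(j,a \right)} = - j - \frac{a}{4}$ ($b{\left(j,a \right)} = - \frac{a}{4} - j = - j - \frac{a}{4}$)
$P = - \frac{13}{11}$ ($P = - 2 \left(\left(-1\right) \left(-2\right) - 0\right) \frac{13}{44} = - 2 \left(2 + 0\right) \frac{13}{44} = - 2 \cdot 2 \cdot \frac{13}{44} = \left(-2\right) \frac{13}{22} = - \frac{13}{11} \approx -1.1818$)
$O{\left(B \right)} - P = 8 - - \frac{13}{11} = 8 + \frac{13}{11} = \frac{101}{11}$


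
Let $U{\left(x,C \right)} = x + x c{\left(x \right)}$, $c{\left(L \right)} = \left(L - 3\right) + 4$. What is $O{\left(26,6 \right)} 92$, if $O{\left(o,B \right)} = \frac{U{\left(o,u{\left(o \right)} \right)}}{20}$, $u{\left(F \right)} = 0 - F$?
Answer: $\frac{16744}{5} \approx 3348.8$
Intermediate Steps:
$c{\left(L \right)} = 1 + L$ ($c{\left(L \right)} = \left(-3 + L\right) + 4 = 1 + L$)
$u{\left(F \right)} = - F$
$U{\left(x,C \right)} = x + x \left(1 + x\right)$
$O{\left(o,B \right)} = \frac{o \left(2 + o\right)}{20}$
$O{\left(26,6 \right)} 92 = \frac{1}{20} \cdot 26 \left(2 + 26\right) 92 = \frac{1}{20} \cdot 26 \cdot 28 \cdot 92 = \frac{182}{5} \cdot 92 = \frac{16744}{5}$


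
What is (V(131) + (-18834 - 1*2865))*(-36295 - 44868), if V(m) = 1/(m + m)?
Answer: 461422774331/262 ≈ 1.7612e+9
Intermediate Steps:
V(m) = 1/(2*m)
(V(131) + (-18834 - 1*2865))*(-36295 - 44868) = ((½)/131 + (-18834 - 1*2865))*(-36295 - 44868) = ((½)*(1/131) + (-18834 - 2865))*(-81163) = (1/262 - 21699)*(-81163) = -5685137/262*(-81163) = 461422774331/262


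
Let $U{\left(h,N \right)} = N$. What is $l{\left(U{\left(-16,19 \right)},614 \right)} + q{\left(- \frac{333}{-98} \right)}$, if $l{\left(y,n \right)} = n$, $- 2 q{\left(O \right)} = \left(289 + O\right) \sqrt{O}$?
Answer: $614 - \frac{85965 \sqrt{74}}{2744} \approx 344.5$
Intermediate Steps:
$q{\left(O \right)} = - \frac{\sqrt{O} \left(289 + O\right)}{2}$ ($q{\left(O \right)} = - \frac{\left(289 + O\right) \sqrt{O}}{2} = - \frac{\sqrt{O} \left(289 + O\right)}{2}$)
$l{\left(U{\left(-16,19 \right)},614 \right)} + q{\left(- \frac{333}{-98} \right)} = 614 + \frac{\sqrt{- \frac{333}{-98}} \left(-289 - - \frac{333}{-98}\right)}{2} = 614 + \frac{\sqrt{\left(-333\right) \left(- \frac{1}{98}\right)} \left(-289 - \left(-333\right) \left(- \frac{1}{98}\right)\right)}{2} = 614 + \frac{\sqrt{\frac{333}{98}} \left(-289 - \frac{333}{98}\right)}{2} = 614 + \frac{\frac{3 \sqrt{74}}{14} \left(-289 - \frac{333}{98}\right)}{2} = 614 + \frac{1}{2} \frac{3 \sqrt{74}}{14} \left(- \frac{28655}{98}\right) = 614 - \frac{85965 \sqrt{74}}{2744}$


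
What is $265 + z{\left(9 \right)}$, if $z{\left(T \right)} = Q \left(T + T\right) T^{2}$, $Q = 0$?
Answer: $265$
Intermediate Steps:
$z{\left(T \right)} = 0$ ($z{\left(T \right)} = 0 \left(T + T\right) T^{2} = 0 \cdot 2 T T^{2} = 0 T^{2} = 0$)
$265 + z{\left(9 \right)} = 265 + 0 = 265$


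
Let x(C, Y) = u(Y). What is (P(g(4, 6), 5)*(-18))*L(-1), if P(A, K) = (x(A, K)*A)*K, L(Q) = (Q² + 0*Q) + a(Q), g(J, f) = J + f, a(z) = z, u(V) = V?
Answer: 0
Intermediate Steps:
x(C, Y) = Y
L(Q) = Q + Q² (L(Q) = (Q² + 0*Q) + Q = (Q² + 0) + Q = Q² + Q = Q + Q²)
P(A, K) = A*K² (P(A, K) = (K*A)*K = (A*K)*K = A*K²)
(P(g(4, 6), 5)*(-18))*L(-1) = (((4 + 6)*5²)*(-18))*(-(1 - 1)) = ((10*25)*(-18))*(-1*0) = (250*(-18))*0 = -4500*0 = 0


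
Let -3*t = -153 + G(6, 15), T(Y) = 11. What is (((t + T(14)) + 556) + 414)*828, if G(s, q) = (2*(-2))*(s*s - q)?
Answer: 877680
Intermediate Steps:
G(s, q) = -4*s² + 4*q (G(s, q) = -4*(s² - q) = -4*s² + 4*q)
t = 79 (t = -(-153 + (-4*6² + 4*15))/3 = -(-153 + (-4*36 + 60))/3 = -(-153 + (-144 + 60))/3 = -(-153 - 84)/3 = -⅓*(-237) = 79)
(((t + T(14)) + 556) + 414)*828 = (((79 + 11) + 556) + 414)*828 = ((90 + 556) + 414)*828 = (646 + 414)*828 = 1060*828 = 877680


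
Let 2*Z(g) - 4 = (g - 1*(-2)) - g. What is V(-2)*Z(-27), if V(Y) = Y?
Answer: -6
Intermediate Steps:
Z(g) = 3 (Z(g) = 2 + ((g - 1*(-2)) - g)/2 = 2 + ((g + 2) - g)/2 = 2 + ((2 + g) - g)/2 = 2 + (½)*2 = 2 + 1 = 3)
V(-2)*Z(-27) = -2*3 = -6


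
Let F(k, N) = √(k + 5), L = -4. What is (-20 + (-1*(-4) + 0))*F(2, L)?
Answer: -16*√7 ≈ -42.332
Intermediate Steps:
F(k, N) = √(5 + k)
(-20 + (-1*(-4) + 0))*F(2, L) = (-20 + (-1*(-4) + 0))*√(5 + 2) = (-20 + (4 + 0))*√7 = (-20 + 4)*√7 = -16*√7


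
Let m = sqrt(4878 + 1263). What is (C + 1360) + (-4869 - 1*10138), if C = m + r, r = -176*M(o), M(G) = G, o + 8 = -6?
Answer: -11183 + sqrt(6141) ≈ -11105.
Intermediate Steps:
o = -14 (o = -8 - 6 = -14)
m = sqrt(6141) ≈ 78.365
r = 2464 (r = -176*(-14) = 2464)
C = 2464 + sqrt(6141) (C = sqrt(6141) + 2464 = 2464 + sqrt(6141) ≈ 2542.4)
(C + 1360) + (-4869 - 1*10138) = ((2464 + sqrt(6141)) + 1360) + (-4869 - 1*10138) = (3824 + sqrt(6141)) + (-4869 - 10138) = (3824 + sqrt(6141)) - 15007 = -11183 + sqrt(6141)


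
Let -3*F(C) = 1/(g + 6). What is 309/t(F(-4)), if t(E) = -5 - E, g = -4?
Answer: -1854/29 ≈ -63.931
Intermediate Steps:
F(C) = -⅙ (F(C) = -1/(3*(-4 + 6)) = -⅓/2 = -⅓*½ = -⅙)
309/t(F(-4)) = 309/(-5 - 1*(-⅙)) = 309/(-5 + ⅙) = 309/(-29/6) = 309*(-6/29) = -1854/29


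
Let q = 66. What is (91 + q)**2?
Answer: 24649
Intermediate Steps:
(91 + q)**2 = (91 + 66)**2 = 157**2 = 24649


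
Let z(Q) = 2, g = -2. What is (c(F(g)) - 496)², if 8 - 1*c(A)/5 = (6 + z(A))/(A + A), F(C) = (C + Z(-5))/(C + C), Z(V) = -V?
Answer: 1658944/9 ≈ 1.8433e+5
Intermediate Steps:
F(C) = (5 + C)/(2*C) (F(C) = (C - 1*(-5))/(C + C) = (C + 5)/((2*C)) = (5 + C)*(1/(2*C)) = (5 + C)/(2*C))
c(A) = 40 - 20/A (c(A) = 40 - 5*(6 + 2)/(A + A) = 40 - 40/(2*A) = 40 - 40*1/(2*A) = 40 - 20/A)
(c(F(g)) - 496)² = ((40 - 20*(-4/(5 - 2))) - 496)² = ((40 - 20/((½)*(-½)*3)) - 496)² = ((40 - 20/(-¾)) - 496)² = ((40 - 20*(-4/3)) - 496)² = ((40 + 80/3) - 496)² = (200/3 - 496)² = (-1288/3)² = 1658944/9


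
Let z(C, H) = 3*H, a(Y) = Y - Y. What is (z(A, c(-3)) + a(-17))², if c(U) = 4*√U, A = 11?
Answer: -432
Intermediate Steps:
a(Y) = 0
(z(A, c(-3)) + a(-17))² = (3*(4*√(-3)) + 0)² = (3*(4*(I*√3)) + 0)² = (3*(4*I*√3) + 0)² = (12*I*√3 + 0)² = (12*I*√3)² = -432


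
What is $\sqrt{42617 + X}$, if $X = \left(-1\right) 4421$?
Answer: $6 \sqrt{1061} \approx 195.44$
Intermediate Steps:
$X = -4421$
$\sqrt{42617 + X} = \sqrt{42617 - 4421} = \sqrt{38196} = 6 \sqrt{1061}$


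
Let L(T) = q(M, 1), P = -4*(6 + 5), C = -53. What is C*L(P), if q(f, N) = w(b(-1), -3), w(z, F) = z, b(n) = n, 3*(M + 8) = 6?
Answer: 53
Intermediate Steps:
M = -6 (M = -8 + (⅓)*6 = -8 + 2 = -6)
q(f, N) = -1
P = -44 (P = -4*11 = -44)
L(T) = -1
C*L(P) = -53*(-1) = 53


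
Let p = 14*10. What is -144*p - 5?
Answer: -20165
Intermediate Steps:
p = 140
-144*p - 5 = -144*140 - 5 = -20160 - 5 = -20165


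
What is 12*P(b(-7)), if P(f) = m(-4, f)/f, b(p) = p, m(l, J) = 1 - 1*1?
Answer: 0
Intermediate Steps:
m(l, J) = 0 (m(l, J) = 1 - 1 = 0)
P(f) = 0 (P(f) = 0/f = 0)
12*P(b(-7)) = 12*0 = 0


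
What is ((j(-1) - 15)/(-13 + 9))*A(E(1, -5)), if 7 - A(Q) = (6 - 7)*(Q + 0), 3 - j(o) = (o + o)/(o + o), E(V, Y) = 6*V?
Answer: 169/4 ≈ 42.250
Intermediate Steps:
j(o) = 2 (j(o) = 3 - (o + o)/(o + o) = 3 - 2*o/(2*o) = 3 - 2*o*1/(2*o) = 3 - 1*1 = 3 - 1 = 2)
A(Q) = 7 + Q (A(Q) = 7 - (6 - 7)*(Q + 0) = 7 - (-1)*Q = 7 + Q)
((j(-1) - 15)/(-13 + 9))*A(E(1, -5)) = ((2 - 15)/(-13 + 9))*(7 + 6*1) = (-13/(-4))*(7 + 6) = -13*(-¼)*13 = (13/4)*13 = 169/4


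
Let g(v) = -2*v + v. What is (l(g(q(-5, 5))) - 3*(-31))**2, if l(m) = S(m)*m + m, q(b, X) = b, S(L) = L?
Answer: 15129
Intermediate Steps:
g(v) = -v
l(m) = m + m**2 (l(m) = m*m + m = m**2 + m = m + m**2)
(l(g(q(-5, 5))) - 3*(-31))**2 = ((-1*(-5))*(1 - 1*(-5)) - 3*(-31))**2 = (5*(1 + 5) + 93)**2 = (5*6 + 93)**2 = (30 + 93)**2 = 123**2 = 15129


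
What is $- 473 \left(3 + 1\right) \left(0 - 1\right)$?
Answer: $1892$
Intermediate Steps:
$- 473 \left(3 + 1\right) \left(0 - 1\right) = - 473 \cdot 4 \left(-1\right) = \left(-473\right) \left(-4\right) = 1892$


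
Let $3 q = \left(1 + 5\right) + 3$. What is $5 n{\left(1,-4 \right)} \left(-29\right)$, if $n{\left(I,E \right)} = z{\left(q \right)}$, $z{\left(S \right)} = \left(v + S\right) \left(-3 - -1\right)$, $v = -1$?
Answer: $580$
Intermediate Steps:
$q = 3$ ($q = \frac{\left(1 + 5\right) + 3}{3} = \frac{6 + 3}{3} = \frac{1}{3} \cdot 9 = 3$)
$z{\left(S \right)} = 2 - 2 S$ ($z{\left(S \right)} = \left(-1 + S\right) \left(-3 - -1\right) = \left(-1 + S\right) \left(-3 + 1\right) = \left(-1 + S\right) \left(-2\right) = 2 - 2 S$)
$n{\left(I,E \right)} = -4$ ($n{\left(I,E \right)} = 2 - 6 = -4$)
$5 n{\left(1,-4 \right)} \left(-29\right) = 5 \left(-4\right) \left(-29\right) = \left(-20\right) \left(-29\right) = 580$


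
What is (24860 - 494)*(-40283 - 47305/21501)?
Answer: -7035049698736/7167 ≈ -9.8159e+8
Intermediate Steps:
(24860 - 494)*(-40283 - 47305/21501) = 24366*(-40283 - 47305*1/21501) = 24366*(-40283 - 47305/21501) = 24366*(-866172088/21501) = -7035049698736/7167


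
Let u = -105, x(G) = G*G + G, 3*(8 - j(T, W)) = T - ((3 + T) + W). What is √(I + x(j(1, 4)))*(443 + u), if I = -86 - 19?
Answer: 338*√109/3 ≈ 1176.3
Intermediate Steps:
j(T, W) = 9 + W/3 (j(T, W) = 8 - (T - ((3 + T) + W))/3 = 8 - (T - (3 + T + W))/3 = 8 - (T + (-3 - T - W))/3 = 8 - (-3 - W)/3 = 8 + (1 + W/3) = 9 + W/3)
x(G) = G + G² (x(G) = G² + G = G + G²)
I = -105
√(I + x(j(1, 4)))*(443 + u) = √(-105 + (9 + (⅓)*4)*(1 + (9 + (⅓)*4)))*(443 - 105) = √(-105 + (9 + 4/3)*(1 + (9 + 4/3)))*338 = √(-105 + 31*(1 + 31/3)/3)*338 = √(-105 + (31/3)*(34/3))*338 = √(-105 + 1054/9)*338 = √(109/9)*338 = (√109/3)*338 = 338*√109/3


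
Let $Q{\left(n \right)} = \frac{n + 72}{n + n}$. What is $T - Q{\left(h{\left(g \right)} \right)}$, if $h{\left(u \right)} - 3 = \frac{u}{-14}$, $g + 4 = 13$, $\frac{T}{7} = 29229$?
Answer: $\frac{4500919}{22} \approx 2.0459 \cdot 10^{5}$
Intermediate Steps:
$T = 204603$ ($T = 7 \cdot 29229 = 204603$)
$g = 9$ ($g = -4 + 13 = 9$)
$h{\left(u \right)} = 3 - \frac{u}{14}$ ($h{\left(u \right)} = 3 + \frac{u}{-14} = 3 + u \left(- \frac{1}{14}\right) = 3 - \frac{u}{14}$)
$Q{\left(n \right)} = \frac{72 + n}{2 n}$
$T - Q{\left(h{\left(g \right)} \right)} = 204603 - \frac{72 + \left(3 - \frac{9}{14}\right)}{2 \left(3 - \frac{9}{14}\right)} = 204603 - \frac{72 + \frac{33}{14}}{2 \cdot \frac{33}{14}} = 204603 - \frac{1}{2} \cdot \frac{14}{33} \cdot \frac{1041}{14} = 204603 - \frac{347}{22} = \frac{4500919}{22}$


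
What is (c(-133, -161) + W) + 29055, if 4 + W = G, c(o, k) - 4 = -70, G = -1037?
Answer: 27948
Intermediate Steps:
c(o, k) = -66 (c(o, k) = 4 - 70 = -66)
W = -1041 (W = -4 - 1037 = -1041)
(c(-133, -161) + W) + 29055 = (-66 - 1041) + 29055 = -1107 + 29055 = 27948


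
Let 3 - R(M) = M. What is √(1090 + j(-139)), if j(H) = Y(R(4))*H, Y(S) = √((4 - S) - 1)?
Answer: 2*√203 ≈ 28.496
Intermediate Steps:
R(M) = 3 - M
Y(S) = √(3 - S)
j(H) = 2*H (j(H) = √(3 - (3 - 1*4))*H = √(3 - (3 - 4))*H = √(3 - 1*(-1))*H = √(3 + 1)*H = √4*H = 2*H)
√(1090 + j(-139)) = √(1090 + 2*(-139)) = √(1090 - 278) = √812 = 2*√203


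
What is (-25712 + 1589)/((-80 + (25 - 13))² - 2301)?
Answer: -24123/2323 ≈ -10.384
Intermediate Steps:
(-25712 + 1589)/((-80 + (25 - 13))² - 2301) = -24123/((-80 + 12)² - 2301) = -24123/((-68)² - 2301) = -24123/(4624 - 2301) = -24123/2323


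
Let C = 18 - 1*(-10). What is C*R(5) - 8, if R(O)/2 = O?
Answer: 272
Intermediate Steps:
R(O) = 2*O
C = 28 (C = 18 + 10 = 28)
C*R(5) - 8 = 28*(2*5) - 8 = 28*10 - 8 = 280 - 8 = 272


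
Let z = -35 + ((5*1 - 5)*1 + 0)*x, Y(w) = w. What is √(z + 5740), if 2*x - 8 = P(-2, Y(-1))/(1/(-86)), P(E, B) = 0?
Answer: √5705 ≈ 75.531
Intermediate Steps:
x = 4 (x = 4 + (0/(1/(-86)))/2 = 4 + (0/(-1/86))/2 = 4 + (0*(-86))/2 = 4 + (½)*0 = 4 + 0 = 4)
z = -35 (z = -35 + ((5*1 - 5)*1 + 0)*4 = -35 + ((5 - 5)*1 + 0)*4 = -35 + (0*1 + 0)*4 = -35 + (0 + 0)*4 = -35 + 0*4 = -35 + 0 = -35)
√(z + 5740) = √(-35 + 5740) = √5705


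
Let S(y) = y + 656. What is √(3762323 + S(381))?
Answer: 4*√235210 ≈ 1939.9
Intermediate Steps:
S(y) = 656 + y
√(3762323 + S(381)) = √(3762323 + (656 + 381)) = √(3762323 + 1037) = √3763360 = 4*√235210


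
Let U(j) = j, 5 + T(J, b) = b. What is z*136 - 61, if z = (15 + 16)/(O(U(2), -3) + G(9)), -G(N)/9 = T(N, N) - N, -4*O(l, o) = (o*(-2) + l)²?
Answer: 2447/29 ≈ 84.379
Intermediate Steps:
T(J, b) = -5 + b
O(l, o) = -(l - 2*o)²/4 (O(l, o) = -(o*(-2) + l)²/4 = -(-2*o + l)²/4 = -(l - 2*o)²/4)
G(N) = 45 (G(N) = -9*((-5 + N) - N) = -9*(-5) = 45)
z = 31/29 (z = (15 + 16)/(-(2 - 2*(-3))²/4 + 45) = 31/(-(2 + 6)²/4 + 45) = 31/(-¼*8² + 45) = 31/(-¼*64 + 45) = 31/(-16 + 45) = 31/29 ≈ 1.0690)
z*136 - 61 = (31/29)*136 - 61 = 4216/29 - 61 = 2447/29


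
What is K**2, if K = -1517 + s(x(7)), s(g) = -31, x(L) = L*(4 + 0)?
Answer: 2396304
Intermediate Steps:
x(L) = 4*L (x(L) = L*4 = 4*L)
K = -1548 (K = -1517 - 31 = -1548)
K**2 = (-1548)**2 = 2396304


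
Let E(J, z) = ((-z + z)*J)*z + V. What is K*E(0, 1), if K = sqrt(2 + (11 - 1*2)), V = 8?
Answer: 8*sqrt(11) ≈ 26.533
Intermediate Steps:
E(J, z) = 8 (E(J, z) = ((-z + z)*J)*z + 8 = (0*J)*z + 8 = 0*z + 8 = 0 + 8 = 8)
K = sqrt(11) (K = sqrt(2 + (11 - 2)) = sqrt(2 + 9) = sqrt(11) ≈ 3.3166)
K*E(0, 1) = sqrt(11)*8 = 8*sqrt(11)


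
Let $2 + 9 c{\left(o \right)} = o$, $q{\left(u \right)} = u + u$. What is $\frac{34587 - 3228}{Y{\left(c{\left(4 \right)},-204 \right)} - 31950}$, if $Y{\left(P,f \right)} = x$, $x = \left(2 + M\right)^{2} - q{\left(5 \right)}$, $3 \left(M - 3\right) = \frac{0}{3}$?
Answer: $- \frac{10453}{10645} \approx -0.98196$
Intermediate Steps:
$q{\left(u \right)} = 2 u$
$M = 3$ ($M = 3 + \frac{0 \cdot \frac{1}{3}}{3} = 3 + \frac{1}{3} \cdot 0 = 3 + 0 = 3$)
$c{\left(o \right)} = - \frac{2}{9} + \frac{o}{9}$
$x = 15$ ($x = \left(2 + 3\right)^{2} - 2 \cdot 5 = 5^{2} - 10 = 25 - 10 = 15$)
$Y{\left(P,f \right)} = 15$
$\frac{34587 - 3228}{Y{\left(c{\left(4 \right)},-204 \right)} - 31950} = \frac{34587 - 3228}{15 - 31950} = \frac{31359}{-31935} = 31359 \left(- \frac{1}{31935}\right) = - \frac{10453}{10645}$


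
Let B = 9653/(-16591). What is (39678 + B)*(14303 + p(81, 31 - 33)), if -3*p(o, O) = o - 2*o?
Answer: 9433267684850/16591 ≈ 5.6858e+8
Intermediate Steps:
B = -9653/16591 (B = 9653*(-1/16591) = -9653/16591 ≈ -0.58182)
p(o, O) = o/3 (p(o, O) = -(o - 2*o)/3 = -(-1)*o/3 = o/3)
(39678 + B)*(14303 + p(81, 31 - 33)) = (39678 - 9653/16591)*(14303 + (1/3)*81) = 658288045*(14303 + 27)/16591 = (658288045/16591)*14330 = 9433267684850/16591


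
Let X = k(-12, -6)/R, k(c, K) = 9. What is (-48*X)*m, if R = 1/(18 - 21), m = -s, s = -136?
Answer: 176256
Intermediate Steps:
m = 136 (m = -1*(-136) = 136)
R = -1/3 (R = 1/(-3) = -1/3 ≈ -0.33333)
X = -27 (X = 9/(-1/3) = 9*(-3) = -27)
(-48*X)*m = -48*(-27)*136 = 1296*136 = 176256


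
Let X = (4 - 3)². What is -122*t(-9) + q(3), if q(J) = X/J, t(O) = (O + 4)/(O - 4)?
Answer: -1817/39 ≈ -46.590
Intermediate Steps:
X = 1 (X = 1² = 1)
t(O) = (4 + O)/(-4 + O)
q(J) = 1/J
-122*t(-9) + q(3) = -122*(4 - 9)/(-4 - 9) + 1/3 = -122*(-5)/(-13) + ⅓ = -(-122)*(-5)/13 + ⅓ = -122*5/13 + ⅓ = -610/13 + ⅓ = -1817/39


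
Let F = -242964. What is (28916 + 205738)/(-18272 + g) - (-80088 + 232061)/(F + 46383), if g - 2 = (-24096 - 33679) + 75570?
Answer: -46056330799/93375975 ≈ -493.24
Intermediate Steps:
g = 17797 (g = 2 + ((-24096 - 33679) + 75570) = 2 + (-57775 + 75570) = 2 + 17795 = 17797)
(28916 + 205738)/(-18272 + g) - (-80088 + 232061)/(F + 46383) = (28916 + 205738)/(-18272 + 17797) - (-80088 + 232061)/(-242964 + 46383) = 234654/(-475) - 151973/(-196581) = 234654*(-1/475) - 151973*(-1)/196581 = -234654/475 - 1*(-151973/196581) = -234654/475 + 151973/196581 = -46056330799/93375975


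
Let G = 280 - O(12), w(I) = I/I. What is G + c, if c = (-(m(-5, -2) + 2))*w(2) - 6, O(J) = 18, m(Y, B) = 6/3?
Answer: 252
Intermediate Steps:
m(Y, B) = 2 (m(Y, B) = 6*(1/3) = 2)
w(I) = 1
c = -10 (c = -(2 + 2)*1 - 6 = -1*4*1 - 6 = -4*1 - 6 = -4 - 6 = -10)
G = 262 (G = 280 - 1*18 = 280 - 18 = 262)
G + c = 262 - 10 = 252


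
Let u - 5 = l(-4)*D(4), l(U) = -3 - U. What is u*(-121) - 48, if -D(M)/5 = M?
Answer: 1767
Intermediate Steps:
D(M) = -5*M
u = -15 (u = 5 + (-3 - 1*(-4))*(-5*4) = 5 + (-3 + 4)*(-20) = 5 + 1*(-20) = 5 - 20 = -15)
u*(-121) - 48 = -15*(-121) - 48 = 1815 - 48 = 1767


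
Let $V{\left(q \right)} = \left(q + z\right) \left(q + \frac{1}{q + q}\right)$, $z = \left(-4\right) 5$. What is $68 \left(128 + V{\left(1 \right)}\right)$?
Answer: $6766$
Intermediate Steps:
$z = -20$
$V{\left(q \right)} = \left(-20 + q\right) \left(q + \frac{1}{2 q}\right)$ ($V{\left(q \right)} = \left(q - 20\right) \left(q + \frac{1}{q + q}\right) = \left(-20 + q\right) \left(q + \frac{1}{2 q}\right)$)
$68 \left(128 + V{\left(1 \right)}\right) = 68 \left(128 + \left(\frac{1}{2} + 1^{2} - 20 - \frac{10}{1}\right)\right) = 68 \left(128 + \left(\frac{1}{2} + 1 - 20 - 10\right)\right) = 68 \left(128 - \frac{57}{2}\right) = 68 \cdot \frac{199}{2} = 6766$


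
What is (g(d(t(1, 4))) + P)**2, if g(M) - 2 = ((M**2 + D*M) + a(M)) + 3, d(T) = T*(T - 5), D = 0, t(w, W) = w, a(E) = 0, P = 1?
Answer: 484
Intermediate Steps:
d(T) = T*(-5 + T)
g(M) = 5 + M**2 (g(M) = 2 + (((M**2 + 0*M) + 0) + 3) = 2 + (((M**2 + 0) + 0) + 3) = 2 + ((M**2 + 0) + 3) = 2 + (M**2 + 3) = 2 + (3 + M**2) = 5 + M**2)
(g(d(t(1, 4))) + P)**2 = ((5 + (1*(-5 + 1))**2) + 1)**2 = ((5 + (1*(-4))**2) + 1)**2 = ((5 + (-4)**2) + 1)**2 = ((5 + 16) + 1)**2 = (21 + 1)**2 = 22**2 = 484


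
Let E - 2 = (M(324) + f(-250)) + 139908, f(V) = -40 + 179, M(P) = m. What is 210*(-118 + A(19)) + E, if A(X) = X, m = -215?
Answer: 119044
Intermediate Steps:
M(P) = -215
f(V) = 139
E = 139834 (E = 2 + ((-215 + 139) + 139908) = 2 + (-76 + 139908) = 2 + 139832 = 139834)
210*(-118 + A(19)) + E = 210*(-118 + 19) + 139834 = 210*(-99) + 139834 = -20790 + 139834 = 119044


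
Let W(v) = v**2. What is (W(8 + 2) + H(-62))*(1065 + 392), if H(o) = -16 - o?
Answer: 212722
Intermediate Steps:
(W(8 + 2) + H(-62))*(1065 + 392) = ((8 + 2)**2 + (-16 - 1*(-62)))*(1065 + 392) = (10**2 + (-16 + 62))*1457 = (100 + 46)*1457 = 146*1457 = 212722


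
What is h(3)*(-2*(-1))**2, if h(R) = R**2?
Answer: 36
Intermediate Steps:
h(3)*(-2*(-1))**2 = 3**2*(-2*(-1))**2 = 9*2**2 = 9*4 = 36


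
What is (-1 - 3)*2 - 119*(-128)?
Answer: 15224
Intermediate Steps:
(-1 - 3)*2 - 119*(-128) = -4*2 + 15232 = -8 + 15232 = 15224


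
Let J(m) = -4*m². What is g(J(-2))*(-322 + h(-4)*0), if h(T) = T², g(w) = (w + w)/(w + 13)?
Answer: -10304/3 ≈ -3434.7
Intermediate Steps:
g(w) = 2*w/(13 + w) (g(w) = (2*w)/(13 + w) = 2*w/(13 + w))
g(J(-2))*(-322 + h(-4)*0) = (2*(-4*(-2)²)/(13 - 4*(-2)²))*(-322 + (-4)²*0) = (2*(-4*4)/(13 - 4*4))*(-322 + 16*0) = (2*(-16)/(13 - 16))*(-322 + 0) = (2*(-16)/(-3))*(-322) = (2*(-16)*(-⅓))*(-322) = (32/3)*(-322) = -10304/3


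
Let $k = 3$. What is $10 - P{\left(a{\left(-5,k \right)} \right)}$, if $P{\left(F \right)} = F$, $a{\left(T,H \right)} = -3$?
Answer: $13$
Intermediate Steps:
$10 - P{\left(a{\left(-5,k \right)} \right)} = 10 - -3 = 10 + 3 = 13$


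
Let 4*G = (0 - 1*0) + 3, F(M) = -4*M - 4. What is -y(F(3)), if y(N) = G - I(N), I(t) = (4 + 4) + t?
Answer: -35/4 ≈ -8.7500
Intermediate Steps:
I(t) = 8 + t
F(M) = -4 - 4*M
G = ¾ (G = ((0 - 1*0) + 3)/4 = ((0 + 0) + 3)/4 = (0 + 3)/4 = (¼)*3 = ¾ ≈ 0.75000)
y(N) = -29/4 - N (y(N) = ¾ - (8 + N) = ¾ + (-8 - N) = -29/4 - N)
-y(F(3)) = -(-29/4 - (-4 - 4*3)) = -(-29/4 - (-4 - 12)) = -(-29/4 - 1*(-16)) = -(-29/4 + 16) = -1*35/4 = -35/4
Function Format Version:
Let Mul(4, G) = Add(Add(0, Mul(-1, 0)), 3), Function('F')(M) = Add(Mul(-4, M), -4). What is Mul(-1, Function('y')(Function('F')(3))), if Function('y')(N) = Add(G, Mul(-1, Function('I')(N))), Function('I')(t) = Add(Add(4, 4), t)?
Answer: Rational(-35, 4) ≈ -8.7500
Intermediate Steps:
Function('I')(t) = Add(8, t)
Function('F')(M) = Add(-4, Mul(-4, M))
G = Rational(3, 4) (G = Mul(Rational(1, 4), Add(Add(0, Mul(-1, 0)), 3)) = Mul(Rational(1, 4), Add(Add(0, 0), 3)) = Mul(Rational(1, 4), Add(0, 3)) = Mul(Rational(1, 4), 3) = Rational(3, 4) ≈ 0.75000)
Function('y')(N) = Add(Rational(-29, 4), Mul(-1, N)) (Function('y')(N) = Add(Rational(3, 4), Mul(-1, Add(8, N))) = Add(Rational(3, 4), Add(-8, Mul(-1, N))) = Add(Rational(-29, 4), Mul(-1, N)))
Mul(-1, Function('y')(Function('F')(3))) = Mul(-1, Add(Rational(-29, 4), Mul(-1, Add(-4, Mul(-4, 3))))) = Mul(-1, Add(Rational(-29, 4), Mul(-1, Add(-4, -12)))) = Mul(-1, Add(Rational(-29, 4), Mul(-1, -16))) = Mul(-1, Add(Rational(-29, 4), 16)) = Mul(-1, Rational(35, 4)) = Rational(-35, 4)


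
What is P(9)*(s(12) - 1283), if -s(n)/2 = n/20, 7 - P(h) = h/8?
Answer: -301787/40 ≈ -7544.7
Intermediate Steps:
P(h) = 7 - h/8
s(n) = -n/10 (s(n) = -2*n/20 = -n/10)
P(9)*(s(12) - 1283) = (7 - ⅛*9)*(-⅒*12 - 1283) = (7 - 9/8)*(-6/5 - 1283) = (47/8)*(-6421/5) = -301787/40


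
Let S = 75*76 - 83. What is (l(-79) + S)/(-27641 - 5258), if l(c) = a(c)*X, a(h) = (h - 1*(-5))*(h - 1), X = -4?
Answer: 18063/32899 ≈ 0.54904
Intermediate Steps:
S = 5617 (S = 5700 - 83 = 5617)
a(h) = (-1 + h)*(5 + h) (a(h) = (h + 5)*(-1 + h) = (5 + h)*(-1 + h) = (-1 + h)*(5 + h))
l(c) = 20 - 16*c - 4*c² (l(c) = (-5 + c² + 4*c)*(-4) = 20 - 16*c - 4*c²)
(l(-79) + S)/(-27641 - 5258) = ((20 - 16*(-79) - 4*(-79)²) + 5617)/(-27641 - 5258) = ((20 + 1264 - 4*6241) + 5617)/(-32899) = ((20 + 1264 - 24964) + 5617)*(-1/32899) = (-23680 + 5617)*(-1/32899) = -18063*(-1/32899) = 18063/32899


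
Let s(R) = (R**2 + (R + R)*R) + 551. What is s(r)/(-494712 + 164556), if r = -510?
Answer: -780851/330156 ≈ -2.3651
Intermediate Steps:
s(R) = 551 + 3*R**2 (s(R) = (R**2 + (2*R)*R) + 551 = (R**2 + 2*R**2) + 551 = 3*R**2 + 551 = 551 + 3*R**2)
s(r)/(-494712 + 164556) = (551 + 3*(-510)**2)/(-494712 + 164556) = (551 + 3*260100)/(-330156) = (551 + 780300)*(-1/330156) = 780851*(-1/330156) = -780851/330156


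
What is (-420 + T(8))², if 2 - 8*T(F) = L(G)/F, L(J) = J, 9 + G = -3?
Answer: 45064369/256 ≈ 1.7603e+5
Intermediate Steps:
G = -12 (G = -9 - 3 = -12)
T(F) = ¼ + 3/(2*F) (T(F) = ¼ - (-3)/(2*F) = ¼ + 3/(2*F))
(-420 + T(8))² = (-420 + (¼)*(6 + 8)/8)² = (-420 + (¼)*(⅛)*14)² = (-420 + 7/16)² = (-6713/16)² = 45064369/256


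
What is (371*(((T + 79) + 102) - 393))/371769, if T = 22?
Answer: -70490/371769 ≈ -0.18961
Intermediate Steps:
(371*(((T + 79) + 102) - 393))/371769 = (371*(((22 + 79) + 102) - 393))/371769 = (371*((101 + 102) - 393))*(1/371769) = (371*(203 - 393))*(1/371769) = (371*(-190))*(1/371769) = -70490*1/371769 = -70490/371769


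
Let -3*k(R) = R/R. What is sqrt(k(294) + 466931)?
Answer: 46*sqrt(1986)/3 ≈ 683.32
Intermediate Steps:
k(R) = -1/3 (k(R) = -R/(3*R) = -1/3*1 = -1/3)
sqrt(k(294) + 466931) = sqrt(-1/3 + 466931) = sqrt(1400792/3) = 46*sqrt(1986)/3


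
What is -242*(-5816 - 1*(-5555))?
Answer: 63162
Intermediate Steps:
-242*(-5816 - 1*(-5555)) = -242*(-5816 + 5555) = -242*(-261) = 63162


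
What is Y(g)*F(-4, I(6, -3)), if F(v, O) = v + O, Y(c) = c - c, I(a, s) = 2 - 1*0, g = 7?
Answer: 0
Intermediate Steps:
I(a, s) = 2 (I(a, s) = 2 + 0 = 2)
Y(c) = 0
F(v, O) = O + v
Y(g)*F(-4, I(6, -3)) = 0*(2 - 4) = 0*(-2) = 0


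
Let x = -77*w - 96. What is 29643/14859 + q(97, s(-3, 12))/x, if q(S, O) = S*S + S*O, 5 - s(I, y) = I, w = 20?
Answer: -34280989/8103108 ≈ -4.2306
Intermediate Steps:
s(I, y) = 5 - I
x = -1636 (x = -77*20 - 96 = -1540 - 96 = -1636)
q(S, O) = S² + O*S
29643/14859 + q(97, s(-3, 12))/x = 29643/14859 + (97*((5 - 1*(-3)) + 97))/(-1636) = 29643*(1/14859) + (97*((5 + 3) + 97))*(-1/1636) = 9881/4953 + (97*(8 + 97))*(-1/1636) = 9881/4953 + (97*105)*(-1/1636) = 9881/4953 + 10185*(-1/1636) = 9881/4953 - 10185/1636 = -34280989/8103108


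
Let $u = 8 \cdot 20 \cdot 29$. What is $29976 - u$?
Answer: $25336$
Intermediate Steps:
$u = 4640$ ($u = 160 \cdot 29 = 4640$)
$29976 - u = 29976 - 4640 = 25336$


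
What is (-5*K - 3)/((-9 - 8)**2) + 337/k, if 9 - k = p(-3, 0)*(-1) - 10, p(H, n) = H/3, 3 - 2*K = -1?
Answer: 97159/5202 ≈ 18.677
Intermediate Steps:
K = 2 (K = 3/2 - 1/2*(-1) = 3/2 + 1/2 = 2)
p(H, n) = H/3 (p(H, n) = H*(1/3) = H/3)
k = 18 (k = 9 - (((1/3)*(-3))*(-1) - 10) = 9 - (-1*(-1) - 10) = 9 - (1 - 10) = 9 - 1*(-9) = 9 + 9 = 18)
(-5*K - 3)/((-9 - 8)**2) + 337/k = (-5*2 - 3)/((-9 - 8)**2) + 337/18 = (-10 - 3)/((-17)**2) + 337*(1/18) = -13/289 + 337/18 = 97159/5202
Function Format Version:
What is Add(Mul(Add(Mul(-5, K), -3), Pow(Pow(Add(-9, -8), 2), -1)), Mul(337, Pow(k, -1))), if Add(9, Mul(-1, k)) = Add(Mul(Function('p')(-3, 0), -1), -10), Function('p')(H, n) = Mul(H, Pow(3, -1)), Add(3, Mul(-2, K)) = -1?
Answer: Rational(97159, 5202) ≈ 18.677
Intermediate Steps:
K = 2 (K = Add(Rational(3, 2), Mul(Rational(-1, 2), -1)) = Add(Rational(3, 2), Rational(1, 2)) = 2)
Function('p')(H, n) = Mul(Rational(1, 3), H) (Function('p')(H, n) = Mul(H, Rational(1, 3)) = Mul(Rational(1, 3), H))
k = 18 (k = Add(9, Mul(-1, Add(Mul(Mul(Rational(1, 3), -3), -1), -10))) = Add(9, Mul(-1, Add(Mul(-1, -1), -10))) = Add(9, Mul(-1, Add(1, -10))) = Add(9, Mul(-1, -9)) = Add(9, 9) = 18)
Add(Mul(Add(Mul(-5, K), -3), Pow(Pow(Add(-9, -8), 2), -1)), Mul(337, Pow(k, -1))) = Add(Mul(Add(Mul(-5, 2), -3), Pow(Pow(Add(-9, -8), 2), -1)), Mul(337, Pow(18, -1))) = Add(Mul(Add(-10, -3), Pow(Pow(-17, 2), -1)), Mul(337, Rational(1, 18))) = Add(Mul(-13, Pow(289, -1)), Rational(337, 18)) = Add(Mul(-13, Rational(1, 289)), Rational(337, 18)) = Add(Rational(-13, 289), Rational(337, 18)) = Rational(97159, 5202)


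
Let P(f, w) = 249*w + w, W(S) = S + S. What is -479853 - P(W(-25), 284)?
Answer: -550853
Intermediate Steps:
W(S) = 2*S
P(f, w) = 250*w
-479853 - P(W(-25), 284) = -479853 - 250*284 = -479853 - 1*71000 = -479853 - 71000 = -550853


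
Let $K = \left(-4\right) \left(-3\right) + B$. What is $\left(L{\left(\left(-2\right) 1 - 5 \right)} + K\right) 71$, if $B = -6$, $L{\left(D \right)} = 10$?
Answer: $1136$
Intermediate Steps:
$K = 6$ ($K = \left(-4\right) \left(-3\right) - 6 = 12 - 6 = 6$)
$\left(L{\left(\left(-2\right) 1 - 5 \right)} + K\right) 71 = \left(10 + 6\right) 71 = 16 \cdot 71 = 1136$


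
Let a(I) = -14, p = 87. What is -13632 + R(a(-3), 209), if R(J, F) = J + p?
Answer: -13559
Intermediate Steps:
R(J, F) = 87 + J (R(J, F) = J + 87 = 87 + J)
-13632 + R(a(-3), 209) = -13632 + (87 - 14) = -13632 + 73 = -13559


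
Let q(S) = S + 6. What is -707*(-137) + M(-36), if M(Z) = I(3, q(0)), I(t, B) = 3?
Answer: 96862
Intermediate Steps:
q(S) = 6 + S
M(Z) = 3
-707*(-137) + M(-36) = -707*(-137) + 3 = 96859 + 3 = 96862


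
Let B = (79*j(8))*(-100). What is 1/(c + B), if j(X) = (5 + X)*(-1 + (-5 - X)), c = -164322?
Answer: 1/1273478 ≈ 7.8525e-7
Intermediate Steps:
j(X) = (-6 - X)*(5 + X) (j(X) = (5 + X)*(-6 - X) = (-6 - X)*(5 + X))
B = 1437800 (B = (79*(-30 - 1*8² - 11*8))*(-100) = (79*(-30 - 1*64 - 88))*(-100) = (79*(-30 - 64 - 88))*(-100) = (79*(-182))*(-100) = -14378*(-100) = 1437800)
1/(c + B) = 1/(-164322 + 1437800) = 1/1273478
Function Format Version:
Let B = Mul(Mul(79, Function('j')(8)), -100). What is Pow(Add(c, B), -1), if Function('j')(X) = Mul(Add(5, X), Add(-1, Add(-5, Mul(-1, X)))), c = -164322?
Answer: Rational(1, 1273478) ≈ 7.8525e-7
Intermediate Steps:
Function('j')(X) = Mul(Add(-6, Mul(-1, X)), Add(5, X)) (Function('j')(X) = Mul(Add(5, X), Add(-6, Mul(-1, X))) = Mul(Add(-6, Mul(-1, X)), Add(5, X)))
B = 1437800 (B = Mul(Mul(79, Add(-30, Mul(-1, Pow(8, 2)), Mul(-11, 8))), -100) = Mul(Mul(79, Add(-30, Mul(-1, 64), -88)), -100) = Mul(Mul(79, Add(-30, -64, -88)), -100) = Mul(Mul(79, -182), -100) = Mul(-14378, -100) = 1437800)
Pow(Add(c, B), -1) = Pow(Add(-164322, 1437800), -1) = Pow(1273478, -1) = Rational(1, 1273478)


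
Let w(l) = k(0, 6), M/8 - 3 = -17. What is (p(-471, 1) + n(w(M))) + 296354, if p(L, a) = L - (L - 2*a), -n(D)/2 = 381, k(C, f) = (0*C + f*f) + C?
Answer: 295594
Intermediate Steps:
M = -112 (M = 24 + 8*(-17) = 24 - 136 = -112)
k(C, f) = C + f² (k(C, f) = (0 + f²) + C = f² + C = C + f²)
w(l) = 36 (w(l) = 0 + 6² = 0 + 36 = 36)
n(D) = -762 (n(D) = -2*381 = -762)
p(L, a) = 2*a (p(L, a) = L + (-L + 2*a) = 2*a)
(p(-471, 1) + n(w(M))) + 296354 = (2*1 - 762) + 296354 = (2 - 762) + 296354 = -760 + 296354 = 295594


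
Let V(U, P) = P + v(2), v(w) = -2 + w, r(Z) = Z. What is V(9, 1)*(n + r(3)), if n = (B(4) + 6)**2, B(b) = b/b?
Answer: 52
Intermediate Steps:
B(b) = 1
n = 49 (n = (1 + 6)**2 = 7**2 = 49)
V(U, P) = P (V(U, P) = P + (-2 + 2) = P + 0 = P)
V(9, 1)*(n + r(3)) = 1*(49 + 3) = 1*52 = 52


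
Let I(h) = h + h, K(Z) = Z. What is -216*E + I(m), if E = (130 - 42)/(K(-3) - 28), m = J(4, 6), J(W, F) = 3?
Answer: 19194/31 ≈ 619.16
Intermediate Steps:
m = 3
I(h) = 2*h
E = -88/31 (E = (130 - 42)/(-3 - 28) = 88/(-31) = 88*(-1/31) = -88/31 ≈ -2.8387)
-216*E + I(m) = -216*(-88/31) + 2*3 = 19008/31 + 6 = 19194/31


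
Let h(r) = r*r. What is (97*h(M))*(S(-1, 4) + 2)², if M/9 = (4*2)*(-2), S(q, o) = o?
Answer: 72410112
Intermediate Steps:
M = -144 (M = 9*((4*2)*(-2)) = 9*(8*(-2)) = 9*(-16) = -144)
h(r) = r²
(97*h(M))*(S(-1, 4) + 2)² = (97*(-144)²)*(4 + 2)² = (97*20736)*6² = 2011392*36 = 72410112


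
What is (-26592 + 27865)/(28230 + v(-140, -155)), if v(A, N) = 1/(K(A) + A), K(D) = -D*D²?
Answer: 3492933780/77459167801 ≈ 0.045094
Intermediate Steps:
K(D) = -D³
v(A, N) = 1/(A - A³) (v(A, N) = 1/(-A³ + A) = 1/(A - A³))
(-26592 + 27865)/(28230 + v(-140, -155)) = (-26592 + 27865)/(28230 - 1/((-140)³ - 1*(-140))) = 1273/(28230 - 1/(-2744000 + 140)) = 1273/(28230 - 1/(-2743860)) = 1273/(28230 - 1*(-1/2743860)) = 1273/(28230 + 1/2743860) = 1273/(77459167801/2743860) = 1273*(2743860/77459167801) = 3492933780/77459167801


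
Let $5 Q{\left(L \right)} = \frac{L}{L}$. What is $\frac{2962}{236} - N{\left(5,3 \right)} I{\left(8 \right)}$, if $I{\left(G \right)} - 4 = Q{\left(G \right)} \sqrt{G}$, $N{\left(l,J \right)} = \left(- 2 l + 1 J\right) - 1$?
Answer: $\frac{5257}{118} + \frac{16 \sqrt{2}}{5} \approx 49.076$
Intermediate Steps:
$N{\left(l,J \right)} = -1 + J - 2 l$ ($N{\left(l,J \right)} = \left(- 2 l + J\right) - 1 = \left(J - 2 l\right) - 1 = -1 + J - 2 l$)
$Q{\left(L \right)} = \frac{1}{5}$ ($Q{\left(L \right)} = \frac{L \frac{1}{L}}{5} = \frac{1}{5} \cdot 1 = \frac{1}{5}$)
$I{\left(G \right)} = 4 + \frac{\sqrt{G}}{5}$
$\frac{2962}{236} - N{\left(5,3 \right)} I{\left(8 \right)} = \frac{2962}{236} - \left(-1 + 3 - 10\right) \left(4 + \frac{\sqrt{8}}{5}\right) = 2962 \cdot \frac{1}{236} - \left(-1 + 3 - 10\right) \left(4 + \frac{2 \sqrt{2}}{5}\right) = \frac{1481}{118} - - 8 \left(4 + \frac{2 \sqrt{2}}{5}\right) = \frac{1481}{118} - \left(-32 - \frac{16 \sqrt{2}}{5}\right) = \frac{1481}{118} + \left(32 + \frac{16 \sqrt{2}}{5}\right) = \frac{5257}{118} + \frac{16 \sqrt{2}}{5}$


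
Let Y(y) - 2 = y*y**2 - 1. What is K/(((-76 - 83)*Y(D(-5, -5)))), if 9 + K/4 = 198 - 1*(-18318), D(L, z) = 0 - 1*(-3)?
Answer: -6169/371 ≈ -16.628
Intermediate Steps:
D(L, z) = 3 (D(L, z) = 0 + 3 = 3)
K = 74028 (K = -36 + 4*(198 - 1*(-18318)) = -36 + 4*(198 + 18318) = -36 + 4*18516 = -36 + 74064 = 74028)
Y(y) = 1 + y**3 (Y(y) = 2 + (y*y**2 - 1) = 2 + (y**3 - 1) = 2 + (-1 + y**3) = 1 + y**3)
K/(((-76 - 83)*Y(D(-5, -5)))) = 74028/(((-76 - 83)*(1 + 3**3))) = 74028/((-159*(1 + 27))) = 74028/((-159*28)) = 74028/(-4452) = 74028*(-1/4452) = -6169/371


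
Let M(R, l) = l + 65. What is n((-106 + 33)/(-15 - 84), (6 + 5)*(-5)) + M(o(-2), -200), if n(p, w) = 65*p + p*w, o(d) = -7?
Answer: -12635/99 ≈ -127.63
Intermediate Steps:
M(R, l) = 65 + l
n((-106 + 33)/(-15 - 84), (6 + 5)*(-5)) + M(o(-2), -200) = ((-106 + 33)/(-15 - 84))*(65 + (6 + 5)*(-5)) + (65 - 200) = (-73/(-99))*(65 + 11*(-5)) - 135 = (-73*(-1/99))*(65 - 55) - 135 = (73/99)*10 - 135 = 730/99 - 135 = -12635/99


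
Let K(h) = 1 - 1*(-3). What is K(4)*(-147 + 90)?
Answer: -228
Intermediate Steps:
K(h) = 4 (K(h) = 1 + 3 = 4)
K(4)*(-147 + 90) = 4*(-147 + 90) = 4*(-57) = -228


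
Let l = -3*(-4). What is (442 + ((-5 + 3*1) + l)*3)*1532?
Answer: 723104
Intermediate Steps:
l = 12
(442 + ((-5 + 3*1) + l)*3)*1532 = (442 + ((-5 + 3*1) + 12)*3)*1532 = (442 + ((-5 + 3) + 12)*3)*1532 = (442 + (-2 + 12)*3)*1532 = (442 + 10*3)*1532 = (442 + 30)*1532 = 472*1532 = 723104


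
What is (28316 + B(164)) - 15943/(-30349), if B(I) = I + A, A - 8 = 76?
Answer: 866904779/30349 ≈ 28565.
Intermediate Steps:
A = 84 (A = 8 + 76 = 84)
B(I) = 84 + I (B(I) = I + 84 = 84 + I)
(28316 + B(164)) - 15943/(-30349) = (28316 + (84 + 164)) - 15943/(-30349) = (28316 + 248) - 15943*(-1/30349) = 28564 + 15943/30349 = 866904779/30349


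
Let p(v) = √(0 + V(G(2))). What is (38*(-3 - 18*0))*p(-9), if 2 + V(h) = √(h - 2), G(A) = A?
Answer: -114*I*√2 ≈ -161.22*I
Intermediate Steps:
V(h) = -2 + √(-2 + h) (V(h) = -2 + √(h - 2) = -2 + √(-2 + h))
p(v) = I*√2 (p(v) = √(0 + (-2 + √(-2 + 2))) = √(0 + (-2 + √0)) = √(0 + (-2 + 0)) = √(0 - 2) = √(-2) = I*√2)
(38*(-3 - 18*0))*p(-9) = (38*(-3 - 18*0))*(I*√2) = (38*(-3 - 6*0))*(I*√2) = (38*(-3 + 0))*(I*√2) = (38*(-3))*(I*√2) = -114*I*√2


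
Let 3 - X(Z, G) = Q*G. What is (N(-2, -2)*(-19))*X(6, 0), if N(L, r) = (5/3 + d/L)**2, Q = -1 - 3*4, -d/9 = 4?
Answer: -66139/3 ≈ -22046.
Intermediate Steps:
d = -36 (d = -9*4 = -36)
Q = -13 (Q = -1 - 12 = -13)
X(Z, G) = 3 + 13*G (X(Z, G) = 3 - (-13)*G = 3 + 13*G)
N(L, r) = (5/3 - 36/L)**2
(N(-2, -2)*(-19))*X(6, 0) = (((1/9)*(-108 + 5*(-2))**2/(-2)**2)*(-19))*(3 + 13*0) = (((1/9)*(1/4)*(-108 - 10)**2)*(-19))*(3 + 0) = (((1/9)*(1/4)*(-118)**2)*(-19))*3 = (((1/9)*(1/4)*13924)*(-19))*3 = ((3481/9)*(-19))*3 = -66139/9*3 = -66139/3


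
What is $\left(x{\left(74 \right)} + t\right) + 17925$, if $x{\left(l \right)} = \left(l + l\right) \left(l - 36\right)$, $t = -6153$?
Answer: $17396$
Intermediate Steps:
$x{\left(l \right)} = 2 l \left(-36 + l\right)$
$\left(x{\left(74 \right)} + t\right) + 17925 = \left(2 \cdot 74 \left(-36 + 74\right) - 6153\right) + 17925 = \left(2 \cdot 74 \cdot 38 - 6153\right) + 17925 = \left(5624 - 6153\right) + 17925 = -529 + 17925 = 17396$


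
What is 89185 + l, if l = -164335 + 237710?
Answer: 162560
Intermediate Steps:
l = 73375
89185 + l = 89185 + 73375 = 162560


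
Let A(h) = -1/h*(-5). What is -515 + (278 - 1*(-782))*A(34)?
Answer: -6105/17 ≈ -359.12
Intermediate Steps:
A(h) = 5/h
-515 + (278 - 1*(-782))*A(34) = -515 + (278 - 1*(-782))*(5/34) = -515 + (278 + 782)*(5*(1/34)) = -515 + 1060*(5/34) = -515 + 2650/17 = -6105/17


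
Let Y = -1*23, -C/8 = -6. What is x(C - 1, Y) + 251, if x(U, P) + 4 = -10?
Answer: 237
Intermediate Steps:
C = 48 (C = -8*(-6) = 48)
Y = -23
x(U, P) = -14 (x(U, P) = -4 - 10 = -14)
x(C - 1, Y) + 251 = -14 + 251 = 237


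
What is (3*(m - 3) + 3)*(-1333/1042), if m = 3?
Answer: -3999/1042 ≈ -3.8378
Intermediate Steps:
(3*(m - 3) + 3)*(-1333/1042) = (3*(3 - 3) + 3)*(-1333/1042) = (3*0 + 3)*(-1333*1/1042) = (0 + 3)*(-1333/1042) = 3*(-1333/1042) = -3999/1042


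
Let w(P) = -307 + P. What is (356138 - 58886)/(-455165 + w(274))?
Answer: -148626/227599 ≈ -0.65302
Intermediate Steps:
(356138 - 58886)/(-455165 + w(274)) = (356138 - 58886)/(-455165 + (-307 + 274)) = 297252/(-455165 - 33) = 297252/(-455198) = 297252*(-1/455198) = -148626/227599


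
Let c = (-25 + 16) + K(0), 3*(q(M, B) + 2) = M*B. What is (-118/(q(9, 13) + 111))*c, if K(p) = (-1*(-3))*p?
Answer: 531/74 ≈ 7.1757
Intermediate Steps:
K(p) = 3*p
q(M, B) = -2 + B*M/3 (q(M, B) = -2 + (M*B)/3 = -2 + (B*M)/3 = -2 + B*M/3)
c = -9 (c = (-25 + 16) + 3*0 = -9 + 0 = -9)
(-118/(q(9, 13) + 111))*c = -118/((-2 + (⅓)*13*9) + 111)*(-9) = -118/((-2 + 39) + 111)*(-9) = -118/(37 + 111)*(-9) = -118/148*(-9) = -118*1/148*(-9) = -59/74*(-9) = 531/74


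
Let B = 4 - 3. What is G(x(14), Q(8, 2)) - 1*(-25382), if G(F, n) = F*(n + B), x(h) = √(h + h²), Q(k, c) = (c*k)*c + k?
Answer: 25382 + 41*√210 ≈ 25976.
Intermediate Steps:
B = 1
Q(k, c) = k + k*c² (Q(k, c) = k*c² + k = k + k*c²)
G(F, n) = F*(1 + n) (G(F, n) = F*(n + 1) = F*(1 + n))
G(x(14), Q(8, 2)) - 1*(-25382) = √(14*(1 + 14))*(1 + 8*(1 + 2²)) - 1*(-25382) = √(14*15)*(1 + 8*(1 + 4)) + 25382 = √210*(1 + 8*5) + 25382 = √210*(1 + 40) + 25382 = √210*41 + 25382 = 41*√210 + 25382 = 25382 + 41*√210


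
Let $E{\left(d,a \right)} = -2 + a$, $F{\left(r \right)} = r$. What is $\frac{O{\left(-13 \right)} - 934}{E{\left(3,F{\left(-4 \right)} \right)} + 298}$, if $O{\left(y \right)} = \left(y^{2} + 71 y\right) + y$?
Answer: $- \frac{1701}{292} \approx -5.8253$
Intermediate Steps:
$O{\left(y \right)} = y^{2} + 72 y$
$\frac{O{\left(-13 \right)} - 934}{E{\left(3,F{\left(-4 \right)} \right)} + 298} = \frac{- 13 \left(72 - 13\right) - 934}{\left(-2 - 4\right) + 298} = \frac{\left(-13\right) 59 - 934}{-6 + 298} = \frac{-767 - 934}{292} = \left(-1701\right) \frac{1}{292} = - \frac{1701}{292}$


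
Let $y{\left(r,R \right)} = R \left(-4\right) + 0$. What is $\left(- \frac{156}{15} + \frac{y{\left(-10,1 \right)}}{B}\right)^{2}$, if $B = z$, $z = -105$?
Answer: $\frac{1183744}{11025} \approx 107.37$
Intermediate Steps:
$B = -105$
$y{\left(r,R \right)} = - 4 R$ ($y{\left(r,R \right)} = - 4 R + 0 = - 4 R$)
$\left(- \frac{156}{15} + \frac{y{\left(-10,1 \right)}}{B}\right)^{2} = \left(- \frac{156}{15} + \frac{\left(-4\right) 1}{-105}\right)^{2} = \left(\left(-156\right) \frac{1}{15} - - \frac{4}{105}\right)^{2} = \left(- \frac{52}{5} + \frac{4}{105}\right)^{2} = \left(- \frac{1088}{105}\right)^{2} = \frac{1183744}{11025}$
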